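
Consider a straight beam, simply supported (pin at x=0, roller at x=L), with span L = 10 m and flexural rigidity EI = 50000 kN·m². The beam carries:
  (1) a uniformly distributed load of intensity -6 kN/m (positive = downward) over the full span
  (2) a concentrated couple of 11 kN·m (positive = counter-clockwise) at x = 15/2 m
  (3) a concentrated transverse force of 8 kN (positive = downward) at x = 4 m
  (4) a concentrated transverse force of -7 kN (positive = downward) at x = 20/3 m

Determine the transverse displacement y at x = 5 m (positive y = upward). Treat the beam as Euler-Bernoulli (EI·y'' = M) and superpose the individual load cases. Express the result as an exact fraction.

Load 1 — uniform load w=-6 kN/m over full span:
  y_1 = -wx(L³-2Lx²+x³)/(24EI) = -(-6)·5·(10³-2·10·5²+5³)/(24·50000) = 1/64 m
Load 2 — applied couple M₀=11 kN·m at a=15/2 m (b=L-a=5/2):
  y_2 = (M₀x³/(6L)+C₁x)/EI  [x≤a] with C₁=M₀(3b²-L²)/(6L)=-715/48 = (11·5³/(6·10)+(-715/48)·5)/50000 = -33/32000 m
Load 3 — point force P=8 kN at a=4 m (b=L-a=6):
  y_3 = -Pa(L-x)(2Lx-a²-x²)/(6LEI)  [x>a] = -8·4·(10-5)·(2·10·5-4²-5²)/(6·10·50000) = -59/18750 m
Load 4 — point force P=-7 kN at a=20/3 m (b=L-a=10/3):
  y_4 = -Pbx(L²-b²-x²)/(6LEI)  [x≤a] = -(-7)·(10/3)·5·(10²-(10/3)²-5²)/(6·10·50000) = 161/64800 m
Superposition: y = Σ y_i = 902771/64800000 m ≈ 0.013932 m

y(5) = 902771/64800000 m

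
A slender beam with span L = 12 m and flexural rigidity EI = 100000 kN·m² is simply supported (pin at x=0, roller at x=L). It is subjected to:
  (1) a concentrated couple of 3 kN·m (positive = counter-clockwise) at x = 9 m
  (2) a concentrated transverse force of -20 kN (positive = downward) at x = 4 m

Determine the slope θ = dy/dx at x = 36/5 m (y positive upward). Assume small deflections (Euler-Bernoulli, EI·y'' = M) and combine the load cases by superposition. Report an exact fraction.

θ(36/5) = -114871/180000000 rad

Load 1 — applied couple M₀=3 kN·m at a=9 m (b=L-a=3):
  θ_1 = (M₀x²/(2L)+C₁)/EI  [x≤a] with C₁=M₀(3b²-L²)/(6L)=-39/8 = (3·(36/5)²/(2·12)+(-39/8))/100000 = 321/20000000 rad
Load 2 — point force P=-20 kN at a=4 m (b=L-a=8):
  θ_2 = -Pa(2L²-6Lx+3x²+a²)/(6LEI)  [x>a] = -(-20)·4·(2·12²-6·12·(36/5)+3·(36/5)²+4²)/(6·12·100000) = -92/140625 rad
Superposition: θ = Σ θ_i = -114871/180000000 rad ≈ -0.000638 rad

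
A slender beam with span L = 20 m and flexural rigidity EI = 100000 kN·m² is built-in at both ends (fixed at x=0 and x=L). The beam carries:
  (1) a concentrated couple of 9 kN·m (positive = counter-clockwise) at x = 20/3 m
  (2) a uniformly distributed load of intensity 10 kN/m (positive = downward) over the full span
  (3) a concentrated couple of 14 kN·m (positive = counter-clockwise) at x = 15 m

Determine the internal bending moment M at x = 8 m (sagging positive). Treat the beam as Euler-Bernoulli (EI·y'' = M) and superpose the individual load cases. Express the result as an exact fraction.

M(8) = 17327/120 kN·m

Load 1 — applied couple M₀=9 kN·m at a=20/3 m (b=L-a=40/3):
  M_1 = R_Ax - M_A - M₀  [x>a] with R_A=3/5, M_A=0 = (3/5)·8 - 0 - 9 = -21/5 kN·m
Load 2 — uniform load w=10 kN/m over full span:
  M_2 = wLx/2 - wL²/12 - wx²/2 = 10·20·8/2 - 10·20²/12 - 10·8²/2 = 440/3 kN·m
Load 3 — applied couple M₀=14 kN·m at a=15 m (b=L-a=5):
  M_3 = R_Ax - M_A  [x≤a] with R_A=63/80, M_A=35/8 = (63/80)·8 - (35/8) = 77/40 kN·m
Superposition: M = Σ M_i = 17327/120 kN·m ≈ 144.391667 kN·m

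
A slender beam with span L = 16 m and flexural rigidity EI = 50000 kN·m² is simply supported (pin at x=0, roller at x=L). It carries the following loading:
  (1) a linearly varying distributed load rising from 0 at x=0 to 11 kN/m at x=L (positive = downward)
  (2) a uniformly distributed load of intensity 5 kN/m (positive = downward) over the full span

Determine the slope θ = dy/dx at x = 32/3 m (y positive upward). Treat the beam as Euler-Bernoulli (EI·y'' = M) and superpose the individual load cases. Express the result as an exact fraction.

Load 1 — triangular load w₀=11 kN/m (0→w₀ over full span):
  θ_1 = -w₀(7L⁴-30L²x²+15x⁴)/(360LEI) = -11·(7·16⁴-30·16²·(32/3)²+15·(32/3)⁴)/(360·16·50000) = 32032/3796875 rad
Load 2 — uniform load w=5 kN/m over full span:
  θ_2 = -w(L³-6Lx²+4x³)/(24EI) = -5·(16³-6·16·(32/3)²+4·(32/3)³)/(24·50000) = 416/50625 rad
Superposition: θ = Σ θ_i = 63232/3796875 rad ≈ 0.016654 rad

θ(32/3) = 63232/3796875 rad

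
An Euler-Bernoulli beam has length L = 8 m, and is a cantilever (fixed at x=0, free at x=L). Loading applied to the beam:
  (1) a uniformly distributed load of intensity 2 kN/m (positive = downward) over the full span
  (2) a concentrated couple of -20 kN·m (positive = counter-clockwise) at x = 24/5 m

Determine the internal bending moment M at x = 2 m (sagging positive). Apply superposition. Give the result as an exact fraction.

M(2) = -56 kN·m

Load 1 — uniform load w=2 kN/m over full span:
  M_1 = -w(L-x)²/2 = -2·(8-2)²/2 = -36 kN·m
Load 2 — applied couple M₀=-20 kN·m at a=24/5 m (b=L-a=16/5):
  M_2 = M₀  [x≤a] = (-20) = -20 kN·m
Superposition: M = Σ M_i = -56 kN·m ≈ -56.000000 kN·m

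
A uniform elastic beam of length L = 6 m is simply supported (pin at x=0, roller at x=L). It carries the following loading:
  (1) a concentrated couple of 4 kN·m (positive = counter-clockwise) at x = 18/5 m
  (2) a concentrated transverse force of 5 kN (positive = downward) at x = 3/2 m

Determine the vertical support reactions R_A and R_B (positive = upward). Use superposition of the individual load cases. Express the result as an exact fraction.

Load 1 — applied couple M₀=4 kN·m at a=18/5 m (b=L-a=12/5):
  R_A = M₀/L = 4/6 = 2/3 kN
  R_B = -M₀/L = -4/6 = -2/3 kN
Load 2 — point force P=5 kN at a=3/2 m (b=L-a=9/2):
  R_A = Pb/L = 5·(9/2)/6 = 15/4 kN
  R_B = Pa/L = 5·(3/2)/6 = 5/4 kN
Superposition: R_A = 53/12 kN, R_B = 7/12 kN

R_A = 53/12 kN, R_B = 7/12 kN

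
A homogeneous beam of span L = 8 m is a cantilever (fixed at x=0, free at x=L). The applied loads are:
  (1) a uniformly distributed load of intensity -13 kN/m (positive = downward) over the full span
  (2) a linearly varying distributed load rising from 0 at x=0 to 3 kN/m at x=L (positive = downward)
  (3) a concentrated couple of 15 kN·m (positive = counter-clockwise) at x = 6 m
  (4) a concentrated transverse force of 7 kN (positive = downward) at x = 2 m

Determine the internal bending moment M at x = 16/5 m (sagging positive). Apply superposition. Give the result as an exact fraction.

M(16/5) = 17139/125 kN·m

Load 1 — uniform load w=-13 kN/m over full span:
  M_1 = -w(L-x)²/2 = -(-13)·(8-(16/5))²/2 = 3744/25 kN·m
Load 2 — triangular load w₀=3 kN/m (0→w₀ over full span):
  M_2 = w₀Lx/2 - w₀L²/3 - w₀x³/(6L) = 3·8·(16/5)/2 - 3·8²/3 - 3·(16/5)³/(6·8) = -3456/125 kN·m
Load 3 — applied couple M₀=15 kN·m at a=6 m (b=L-a=2):
  M_3 = M₀  [x≤a] = 15 = 15 kN·m
Load 4 — point force P=7 kN at a=2 m (b=L-a=6):
  M_4 = 0  [x>a] = 0 kN·m
Superposition: M = Σ M_i = 17139/125 kN·m ≈ 137.112000 kN·m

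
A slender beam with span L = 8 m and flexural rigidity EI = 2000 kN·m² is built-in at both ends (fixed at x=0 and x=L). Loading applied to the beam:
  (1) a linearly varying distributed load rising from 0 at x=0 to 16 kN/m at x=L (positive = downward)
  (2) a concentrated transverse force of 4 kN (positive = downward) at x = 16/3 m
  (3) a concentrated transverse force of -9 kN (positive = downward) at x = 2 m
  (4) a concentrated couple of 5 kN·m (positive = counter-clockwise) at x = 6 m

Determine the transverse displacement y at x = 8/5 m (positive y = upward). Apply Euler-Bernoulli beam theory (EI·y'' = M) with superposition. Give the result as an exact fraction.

y(8/5) = -16977317/1265625000 m

Load 1 — triangular load w₀=16 kN/m (0→w₀ over full span):
  y_1 = -w₀x²(L-x)²(x+2L)/(120LEI) = -16·(8/5)²·(8-(8/5))²·((8/5)+2·8)/(120·8·2000) = -90112/5859375 m
Load 2 — point force P=4 kN at a=16/3 m (b=L-a=8/3):
  y_2 = -Pb²x²(3aL-(3a+b)x)/(6L³EI)  [x≤a] = -4·(8/3)²·(8/5)²·(3·(16/3)·8-(3·(16/3)+(8/3))·(8/5))/(6·8³·2000) = -1472/1265625 m
Load 3 — point force P=-9 kN at a=2 m (b=L-a=6):
  y_3 = -Pb²x²(3aL-(3a+b)x)/(6L³EI)  [x≤a] = -(-9)·6²·(8/5)²·(3·2·8-(3·2+6)·(8/5))/(6·8³·2000) = 243/62500 m
Load 4 — applied couple M₀=5 kN·m at a=6 m (b=L-a=2):
  y_4 = (R_Ax³/6 - M_Ax²/2)/EI  [x≤a] with R_A=45/64, M_A=25/16 = ((45/64)·(8/5)³/6 - (25/16)·(8/5)²/2)/2000 = -19/25000 m
Superposition: y = Σ y_i = -16977317/1265625000 m ≈ -0.013414 m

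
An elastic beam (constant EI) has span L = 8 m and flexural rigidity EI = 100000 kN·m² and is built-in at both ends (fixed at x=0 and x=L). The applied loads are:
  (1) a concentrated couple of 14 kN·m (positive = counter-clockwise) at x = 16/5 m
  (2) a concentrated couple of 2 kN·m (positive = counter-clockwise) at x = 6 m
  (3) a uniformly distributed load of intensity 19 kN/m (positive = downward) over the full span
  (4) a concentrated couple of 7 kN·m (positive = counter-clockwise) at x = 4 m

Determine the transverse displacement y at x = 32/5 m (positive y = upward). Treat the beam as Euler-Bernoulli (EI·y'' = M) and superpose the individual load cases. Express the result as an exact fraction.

y(32/5) = -183577/234375000 m

Load 1 — applied couple M₀=14 kN·m at a=16/5 m (b=L-a=24/5):
  y_1 = (R_Ax³/6 - M_Ax²/2 - M₀(x-a)²/2)/EI  [x>a] with R_A=63/25, M_A=42/25 = ((63/25)·(32/5)³/6 - (42/25)·(32/5)²/2 - 14·((32/5)-(16/5))²/2)/100000 = 392/9765625 m
Load 2 — applied couple M₀=2 kN·m at a=6 m (b=L-a=2):
  y_2 = (R_Ax³/6 - M_Ax²/2 - M₀(x-a)²/2)/EI  [x>a] with R_A=9/32, M_A=5/8 = ((9/32)·(32/5)³/6 - (5/8)·(32/5)²/2 - 2·((32/5)-6)²/2)/100000 = -21/3125000 m
Load 3 — uniform load w=19 kN/m over full span:
  y_3 = -wx²(L-x)²/(24EI) = -19·(32/5)²·(8-(32/5))²/(24·100000) = -4864/5859375 m
Load 4 — applied couple M₀=7 kN·m at a=4 m (b=L-a=4):
  y_4 = (R_Ax³/6 - M_Ax²/2 - M₀(x-a)²/2)/EI  [x>a] with R_A=21/16, M_A=7/4 = ((21/16)·(32/5)³/6 - (7/4)·(32/5)²/2 - 7·((32/5)-4)²/2)/100000 = 21/1562500 m
Superposition: y = Σ y_i = -183577/234375000 m ≈ -0.000783 m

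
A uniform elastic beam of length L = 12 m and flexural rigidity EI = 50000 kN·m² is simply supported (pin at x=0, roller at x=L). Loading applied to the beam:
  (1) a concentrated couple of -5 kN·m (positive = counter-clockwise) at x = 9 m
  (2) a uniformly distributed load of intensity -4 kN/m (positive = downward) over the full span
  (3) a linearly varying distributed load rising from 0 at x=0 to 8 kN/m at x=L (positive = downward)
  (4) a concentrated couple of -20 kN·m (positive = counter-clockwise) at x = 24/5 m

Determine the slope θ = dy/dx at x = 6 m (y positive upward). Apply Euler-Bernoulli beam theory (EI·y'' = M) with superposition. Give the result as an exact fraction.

θ(6) = -203/400000 rad

Load 1 — applied couple M₀=-5 kN·m at a=9 m (b=L-a=3):
  θ_1 = (M₀x²/(2L)+C₁)/EI  [x≤a] with C₁=M₀(3b²-L²)/(6L)=65/8 = ((-5)·6²/(2·12)+(65/8))/50000 = 1/80000 rad
Load 2 — uniform load w=-4 kN/m over full span:
  θ_2 = -w(L³-6Lx²+4x³)/(24EI) = -(-4)·(12³-6·12·6²+4·6³)/(24·50000) = 0 rad
Load 3 — triangular load w₀=8 kN/m (0→w₀ over full span):
  θ_3 = -w₀(7L⁴-30L²x²+15x⁴)/(360LEI) = -8·(7·12⁴-30·12²·6²+15·6⁴)/(360·12·50000) = -21/62500 rad
Load 4 — applied couple M₀=-20 kN·m at a=24/5 m (b=L-a=36/5):
  θ_4 = (M₀x²/(2L)-M₀(x-a)+C₁)/EI  [x>a] with C₁=M₀(3b²-L²)/(6L)=-16/5 = ((-20)·6²/(2·12)-(-20)·(6-(24/5))+(-16/5))/50000 = -23/125000 rad
Superposition: θ = Σ θ_i = -203/400000 rad ≈ -0.000508 rad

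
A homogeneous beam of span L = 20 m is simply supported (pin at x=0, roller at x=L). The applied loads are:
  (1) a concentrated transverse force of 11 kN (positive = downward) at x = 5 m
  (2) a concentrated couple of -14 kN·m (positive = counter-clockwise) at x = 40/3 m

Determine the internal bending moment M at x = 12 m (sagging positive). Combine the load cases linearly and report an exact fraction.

Load 1 — point force P=11 kN at a=5 m (b=L-a=15):
  M_1 = Pa(L-x)/L  [x>a] = 11·5·(20-12)/20 = 22 kN·m
Load 2 — applied couple M₀=-14 kN·m at a=40/3 m (b=L-a=20/3):
  M_2 = M₀x/L  [x≤a] = (-14)·12/20 = -42/5 kN·m
Superposition: M = Σ M_i = 68/5 kN·m ≈ 13.600000 kN·m

M(12) = 68/5 kN·m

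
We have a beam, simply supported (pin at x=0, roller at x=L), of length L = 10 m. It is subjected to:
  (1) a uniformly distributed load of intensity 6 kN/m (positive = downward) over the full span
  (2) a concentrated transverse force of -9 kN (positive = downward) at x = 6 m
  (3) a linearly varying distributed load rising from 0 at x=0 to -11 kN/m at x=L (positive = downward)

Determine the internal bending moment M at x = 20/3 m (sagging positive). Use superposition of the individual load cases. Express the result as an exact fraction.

M(20/3) = -1558/81 kN·m

Load 1 — uniform load w=6 kN/m over full span:
  M_1 = wx(L-x)/2 = 6·(20/3)·(10-(20/3))/2 = 200/3 kN·m
Load 2 — point force P=-9 kN at a=6 m (b=L-a=4):
  M_2 = Pa(L-x)/L  [x>a] = (-9)·6·(10-(20/3))/10 = -18 kN·m
Load 3 — triangular load w₀=-11 kN/m (0→w₀ over full span):
  M_3 = w₀Lx/6 - w₀x³/(6L) = (-11)·10·(20/3)/6 - (-11)·(20/3)³/(6·10) = -5500/81 kN·m
Superposition: M = Σ M_i = -1558/81 kN·m ≈ -19.234568 kN·m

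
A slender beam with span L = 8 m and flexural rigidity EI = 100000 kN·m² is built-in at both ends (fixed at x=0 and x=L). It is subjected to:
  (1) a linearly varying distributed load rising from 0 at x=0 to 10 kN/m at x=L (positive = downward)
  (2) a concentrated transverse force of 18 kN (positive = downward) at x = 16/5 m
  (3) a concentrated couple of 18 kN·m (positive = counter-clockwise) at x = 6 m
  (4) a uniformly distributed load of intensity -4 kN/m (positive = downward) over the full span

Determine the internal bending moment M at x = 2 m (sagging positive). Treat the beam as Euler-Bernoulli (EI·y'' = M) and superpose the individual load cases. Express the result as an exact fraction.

Load 1 — triangular load w₀=10 kN/m (0→w₀ over full span):
  M_1 = 3w₀Lx/20 - w₀L²/30 - w₀x³/(6L) = 3·10·8·2/20 - 10·8²/30 - 10·2³/(6·8) = 1 kN·m
Load 2 — point force P=18 kN at a=16/5 m (b=L-a=24/5):
  M_2 = Pb²(3a+b)x/L³ - Pab²/L²  [x≤a] = 18·(24/5)²·(3·(16/5)+(24/5))·2/8³ - 18·(16/5)·(24/5)²/8² = 324/125 kN·m
Load 3 — applied couple M₀=18 kN·m at a=6 m (b=L-a=2):
  M_3 = R_Ax - M_A  [x≤a] with R_A=81/32, M_A=45/8 = (81/32)·2 - (45/8) = -9/16 kN·m
Load 4 — uniform load w=-4 kN/m over full span:
  M_4 = wLx/2 - wL²/12 - wx²/2 = (-4)·8·2/2 - (-4)·8²/12 - (-4)·2²/2 = -8/3 kN·m
Superposition: M = Σ M_i = 2177/6000 kN·m ≈ 0.362833 kN·m

M(2) = 2177/6000 kN·m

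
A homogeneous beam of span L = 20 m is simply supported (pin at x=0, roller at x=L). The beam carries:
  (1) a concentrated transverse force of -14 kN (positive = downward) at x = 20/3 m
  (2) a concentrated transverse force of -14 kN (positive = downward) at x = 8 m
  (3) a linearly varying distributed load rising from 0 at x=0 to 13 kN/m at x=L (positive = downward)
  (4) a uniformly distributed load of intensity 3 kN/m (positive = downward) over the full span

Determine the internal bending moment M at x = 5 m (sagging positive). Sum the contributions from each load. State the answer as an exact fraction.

M(5) = 5447/24 kN·m

Load 1 — point force P=-14 kN at a=20/3 m (b=L-a=40/3):
  M_1 = Pbx/L  [x≤a] = (-14)·(40/3)·5/20 = -140/3 kN·m
Load 2 — point force P=-14 kN at a=8 m (b=L-a=12):
  M_2 = Pbx/L  [x≤a] = (-14)·12·5/20 = -42 kN·m
Load 3 — triangular load w₀=13 kN/m (0→w₀ over full span):
  M_3 = w₀Lx/6 - w₀x³/(6L) = 13·20·5/6 - 13·5³/(6·20) = 1625/8 kN·m
Load 4 — uniform load w=3 kN/m over full span:
  M_4 = wx(L-x)/2 = 3·5·(20-5)/2 = 225/2 kN·m
Superposition: M = Σ M_i = 5447/24 kN·m ≈ 226.958333 kN·m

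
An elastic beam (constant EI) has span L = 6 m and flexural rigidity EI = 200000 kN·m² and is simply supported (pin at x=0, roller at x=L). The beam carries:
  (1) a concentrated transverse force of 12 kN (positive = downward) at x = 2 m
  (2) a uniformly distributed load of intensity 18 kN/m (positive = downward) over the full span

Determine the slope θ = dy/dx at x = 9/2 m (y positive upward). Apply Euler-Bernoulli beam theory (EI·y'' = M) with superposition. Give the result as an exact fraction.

θ(9/2) = 3077/4800000 rad

Load 1 — point force P=12 kN at a=2 m (b=L-a=4):
  θ_1 = -Pa(2L²-6Lx+3x²+a²)/(6LEI)  [x>a] = -12·2·(2·6²-6·6·(9/2)+3·(9/2)²+2²)/(6·6·200000) = 101/1200000 rad
Load 2 — uniform load w=18 kN/m over full span:
  θ_2 = -w(L³-6Lx²+4x³)/(24EI) = -18·(6³-6·6·(9/2)²+4·(9/2)³)/(24·200000) = 891/1600000 rad
Superposition: θ = Σ θ_i = 3077/4800000 rad ≈ 0.000641 rad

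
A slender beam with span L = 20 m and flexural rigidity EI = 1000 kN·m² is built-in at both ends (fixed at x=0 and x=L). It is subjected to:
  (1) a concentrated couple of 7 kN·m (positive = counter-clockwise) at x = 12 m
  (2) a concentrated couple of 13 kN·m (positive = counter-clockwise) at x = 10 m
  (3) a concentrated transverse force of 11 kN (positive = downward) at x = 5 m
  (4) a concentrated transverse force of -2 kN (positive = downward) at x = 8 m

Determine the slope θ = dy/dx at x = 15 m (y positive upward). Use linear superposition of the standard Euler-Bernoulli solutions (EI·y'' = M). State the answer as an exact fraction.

Load 1 — applied couple M₀=7 kN·m at a=12 m (b=L-a=8):
  θ_1 = (R_Ax²/2 - M_Ax - M₀(x-a))/EI  [x>a] with R_A=63/125, M_A=56/25 = ((63/125)·15²/2 - (56/25)·15 - 7·(15-12))/1000 = 21/10000 rad
Load 2 — applied couple M₀=13 kN·m at a=10 m (b=L-a=10):
  θ_2 = (R_Ax²/2 - M_Ax - M₀(x-a))/EI  [x>a] with R_A=39/40, M_A=13/4 = ((39/40)·15²/2 - (13/4)·15 - 13·(15-10))/1000 = -13/3200 rad
Load 3 — point force P=11 kN at a=5 m (b=L-a=15):
  θ_3 = Pa²(L-x)(2bL-(3b+a)(L-x))/(2L³EI)  [x>a] = 11·5²·(20-15)·(2·15·20-(3·15+5)·(20-15))/(2·20³·1000) = 77/2560 rad
Load 4 — point force P=-2 kN at a=8 m (b=L-a=12):
  θ_4 = Pa²(L-x)(2bL-(3b+a)(L-x))/(2L³EI)  [x>a] = (-2)·8²·(20-15)·(2·12·20-(3·12+8)·(20-15))/(2·20³·1000) = -13/1250 rad
Superposition: θ = Σ θ_i = 5669/320000 rad ≈ 0.017716 rad

θ(15) = 5669/320000 rad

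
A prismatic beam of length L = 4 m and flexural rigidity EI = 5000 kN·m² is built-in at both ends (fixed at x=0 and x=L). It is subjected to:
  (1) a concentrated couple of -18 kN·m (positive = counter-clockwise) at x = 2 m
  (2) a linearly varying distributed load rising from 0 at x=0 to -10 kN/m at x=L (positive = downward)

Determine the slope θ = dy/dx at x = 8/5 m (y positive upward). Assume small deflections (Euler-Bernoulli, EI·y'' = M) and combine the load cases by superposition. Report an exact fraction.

Load 1 — applied couple M₀=-18 kN·m at a=2 m (b=L-a=2):
  θ_1 = (R_Ax²/2 - M_Ax)/EI  [x≤a] with R_A=-27/4, M_A=-9/2 = ((-27/4)·(8/5)²/2 - (-9/2)·(8/5))/5000 = -9/31250 rad
Load 2 — triangular load w₀=-10 kN/m (0→w₀ over full span):
  θ_2 = -w₀(2x(L-x)(L-2x)(x+2L)+x²(L-x)²)/(120LEI) = -(-10)·(2·(8/5)·(4-(8/5))·(4-2·(8/5))·((8/5)+2·4)+(8/5)²·(4-(8/5))²)/(120·4·5000) = 24/78125 rad
Superposition: θ = Σ θ_i = 3/156250 rad ≈ 0.000019 rad

θ(8/5) = 3/156250 rad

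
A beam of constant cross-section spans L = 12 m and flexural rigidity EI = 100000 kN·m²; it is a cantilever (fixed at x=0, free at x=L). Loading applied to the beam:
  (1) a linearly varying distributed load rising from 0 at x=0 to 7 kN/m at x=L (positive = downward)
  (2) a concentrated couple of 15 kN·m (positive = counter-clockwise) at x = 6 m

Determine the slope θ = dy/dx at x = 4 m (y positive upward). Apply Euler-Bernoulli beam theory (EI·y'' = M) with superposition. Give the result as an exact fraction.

Load 1 — triangular load w₀=7 kN/m (0→w₀ over full span):
  θ_1 = (w₀Lx²/4-w₀L²x/3-w₀x⁴/(24L))/EI = (7·12·4²/4-7·12²·4/3-7·4⁴/(24·12))/100000 = -1141/112500 rad
Load 2 — applied couple M₀=15 kN·m at a=6 m (b=L-a=6):
  θ_2 = M₀x/EI  [x≤a] = 15·4/100000 = 3/5000 rad
Superposition: θ = Σ θ_i = -2147/225000 rad ≈ -0.009542 rad

θ(4) = -2147/225000 rad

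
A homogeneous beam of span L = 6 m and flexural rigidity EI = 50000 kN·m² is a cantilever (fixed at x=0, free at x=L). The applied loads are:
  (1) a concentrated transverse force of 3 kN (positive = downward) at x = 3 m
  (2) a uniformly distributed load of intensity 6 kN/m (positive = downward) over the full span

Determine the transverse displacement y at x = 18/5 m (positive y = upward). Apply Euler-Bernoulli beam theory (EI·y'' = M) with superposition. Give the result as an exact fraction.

Load 1 — point force P=3 kN at a=3 m (b=L-a=3):
  y_1 = -Pa²(3x-a)/(6EI)  [x>a] = -3·3²·(3·(18/5)-3)/(6·50000) = -351/500000 m
Load 2 — uniform load w=6 kN/m over full span:
  y_2 = -wx²(x²-4Lx+6L²)/(24EI) = -6·(18/5)²·((18/5)²-4·6·(18/5)+6·6²)/(24·50000) = -72171/7812500 m
Superposition: y = Σ y_i = -621243/62500000 m ≈ -0.009940 m

y(18/5) = -621243/62500000 m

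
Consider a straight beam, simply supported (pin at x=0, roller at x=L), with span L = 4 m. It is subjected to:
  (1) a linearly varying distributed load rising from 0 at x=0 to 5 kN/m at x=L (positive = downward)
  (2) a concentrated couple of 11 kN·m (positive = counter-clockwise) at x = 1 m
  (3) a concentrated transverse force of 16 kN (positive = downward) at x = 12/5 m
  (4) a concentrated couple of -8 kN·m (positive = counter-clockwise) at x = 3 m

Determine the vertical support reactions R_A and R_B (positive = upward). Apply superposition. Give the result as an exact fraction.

R_A = 629/60 kN, R_B = 931/60 kN

Load 1 — triangular load w₀=5 kN/m (0→w₀ over full span):
  R_A = w₀L/6 = 5·4/6 = 10/3 kN
  R_B = w₀L/3 = 5·4/3 = 20/3 kN
Load 2 — applied couple M₀=11 kN·m at a=1 m (b=L-a=3):
  R_A = M₀/L = 11/4 kN
  R_B = -M₀/L = -11/4 kN
Load 3 — point force P=16 kN at a=12/5 m (b=L-a=8/5):
  R_A = Pb/L = 16·(8/5)/4 = 32/5 kN
  R_B = Pa/L = 16·(12/5)/4 = 48/5 kN
Load 4 — applied couple M₀=-8 kN·m at a=3 m (b=L-a=1):
  R_A = M₀/L = (-8)/4 = -2 kN
  R_B = -M₀/L = -(-8)/4 = 2 kN
Superposition: R_A = 629/60 kN, R_B = 931/60 kN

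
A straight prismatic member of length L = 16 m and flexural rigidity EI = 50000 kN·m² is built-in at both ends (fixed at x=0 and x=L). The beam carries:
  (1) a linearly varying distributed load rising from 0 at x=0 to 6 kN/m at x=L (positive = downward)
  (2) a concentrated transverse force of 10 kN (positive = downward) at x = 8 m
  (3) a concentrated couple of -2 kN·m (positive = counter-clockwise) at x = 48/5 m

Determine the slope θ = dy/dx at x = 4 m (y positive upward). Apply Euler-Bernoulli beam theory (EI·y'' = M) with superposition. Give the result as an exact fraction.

Load 1 — triangular load w₀=6 kN/m (0→w₀ over full span):
  θ_1 = -w₀(2x(L-x)(L-2x)(x+2L)+x²(L-x)²)/(120LEI) = -6·(2·4·(16-4)·(16-2·4)·(4+2·16)+4²·(16-4)²)/(120·16·50000) = -117/62500 rad
Load 2 — point force P=10 kN at a=8 m (b=L-a=8):
  θ_2 = -Pb²x(2aL-(3a+b)x)/(2L³EI)  [x≤a] = -10·8²·4·(2·8·16-(3·8+8)·4)/(2·16³·50000) = -1/1250 rad
Load 3 — applied couple M₀=-2 kN·m at a=48/5 m (b=L-a=32/5):
  θ_3 = (R_Ax²/2 - M_Ax)/EI  [x≤a] with R_A=-9/50, M_A=-16/25 = ((-9/50)·4²/2 - (-16/25)·4)/50000 = 7/312500 rad
Superposition: θ = Σ θ_i = -207/78125 rad ≈ -0.002650 rad

θ(4) = -207/78125 rad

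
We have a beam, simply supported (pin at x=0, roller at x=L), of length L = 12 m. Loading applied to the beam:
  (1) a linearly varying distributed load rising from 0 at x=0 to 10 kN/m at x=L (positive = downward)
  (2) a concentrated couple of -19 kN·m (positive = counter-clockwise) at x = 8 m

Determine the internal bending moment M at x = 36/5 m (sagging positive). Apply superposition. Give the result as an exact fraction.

Load 1 — triangular load w₀=10 kN/m (0→w₀ over full span):
  M_1 = w₀Lx/6 - w₀x³/(6L) = 10·12·(36/5)/6 - 10·(36/5)³/(6·12) = 2304/25 kN·m
Load 2 — applied couple M₀=-19 kN·m at a=8 m (b=L-a=4):
  M_2 = M₀x/L  [x≤a] = (-19)·(36/5)/12 = -57/5 kN·m
Superposition: M = Σ M_i = 2019/25 kN·m ≈ 80.760000 kN·m

M(36/5) = 2019/25 kN·m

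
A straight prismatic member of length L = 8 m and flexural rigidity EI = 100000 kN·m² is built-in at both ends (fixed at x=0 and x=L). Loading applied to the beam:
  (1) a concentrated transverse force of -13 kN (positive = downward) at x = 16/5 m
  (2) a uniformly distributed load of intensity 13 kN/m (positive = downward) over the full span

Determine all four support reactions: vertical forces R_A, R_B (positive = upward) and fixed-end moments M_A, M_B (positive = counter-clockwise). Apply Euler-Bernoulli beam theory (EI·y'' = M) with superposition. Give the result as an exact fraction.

R_A = 5447/125 kN, M_A = 20384/375 kN·m, R_B = 5928/125 kN, M_B = -22256/375 kN·m

Load 1 — point force P=-13 kN at a=16/5 m (b=L-a=24/5):
  R_A = Pb²(3a+b)/L³ = (-13)·(24/5)²·(3·(16/5)+(24/5))/8³ = -1053/125 kN
  M_A = Pab²/L² = (-13)·(16/5)·(24/5)²/8² = -1872/125 kN·m
  R_B = Pa²(a+3b)/L³ = (-13)·(16/5)²·((16/5)+3·(24/5))/8³ = -572/125 kN
  M_B = -Pa²b/L² = -(-13)·(16/5)²·(24/5)/8² = 1248/125 kN·m
Load 2 — uniform load w=13 kN/m over full span:
  R_A = wL/2 = 13·8/2 = 52 kN
  M_A = wL²/12 = 13·8²/12 = 208/3 kN·m
  R_B = wL/2 = 13·8/2 = 52 kN
  M_B = -wL²/12 = -13·8²/12 = -208/3 kN·m
Superposition: R_A = 5447/125 kN, M_A = 20384/375 kN·m, R_B = 5928/125 kN, M_B = -22256/375 kN·m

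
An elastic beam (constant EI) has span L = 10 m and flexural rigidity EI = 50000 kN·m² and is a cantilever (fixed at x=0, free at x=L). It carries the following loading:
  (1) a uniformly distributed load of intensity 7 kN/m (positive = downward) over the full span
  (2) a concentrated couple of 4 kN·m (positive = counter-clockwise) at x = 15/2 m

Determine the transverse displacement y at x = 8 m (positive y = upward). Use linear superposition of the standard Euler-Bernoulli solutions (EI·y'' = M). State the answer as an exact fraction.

y(8) = -37763/300000 m

Load 1 — uniform load w=7 kN/m over full span:
  y_1 = -wx²(x²-4Lx+6L²)/(24EI) = -7·8²·(8²-4·10·8+6·10²)/(24·50000) = -1204/9375 m
Load 2 — applied couple M₀=4 kN·m at a=15/2 m (b=L-a=5/2):
  y_2 = M₀a(2x-a)/(2EI)  [x>a] = 4·(15/2)·(2·8-(15/2))/(2·50000) = 51/20000 m
Superposition: y = Σ y_i = -37763/300000 m ≈ -0.125877 m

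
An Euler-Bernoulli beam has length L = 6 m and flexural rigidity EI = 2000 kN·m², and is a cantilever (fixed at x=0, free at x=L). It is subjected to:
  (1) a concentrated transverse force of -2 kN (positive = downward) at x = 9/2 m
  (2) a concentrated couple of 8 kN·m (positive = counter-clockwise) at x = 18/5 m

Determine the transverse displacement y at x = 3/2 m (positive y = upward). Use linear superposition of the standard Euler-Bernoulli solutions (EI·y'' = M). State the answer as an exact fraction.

y(3/2) = 9/1000 m

Load 1 — point force P=-2 kN at a=9/2 m (b=L-a=3/2):
  y_1 = -Px²(3a-x)/(6EI)  [x≤a] = -(-2)·(3/2)²·(3·(9/2)-(3/2))/(6·2000) = 9/2000 m
Load 2 — applied couple M₀=8 kN·m at a=18/5 m (b=L-a=12/5):
  y_2 = M₀x²/(2EI)  [x≤a] = 8·(3/2)²/(2·2000) = 9/2000 m
Superposition: y = Σ y_i = 9/1000 m ≈ 0.009000 m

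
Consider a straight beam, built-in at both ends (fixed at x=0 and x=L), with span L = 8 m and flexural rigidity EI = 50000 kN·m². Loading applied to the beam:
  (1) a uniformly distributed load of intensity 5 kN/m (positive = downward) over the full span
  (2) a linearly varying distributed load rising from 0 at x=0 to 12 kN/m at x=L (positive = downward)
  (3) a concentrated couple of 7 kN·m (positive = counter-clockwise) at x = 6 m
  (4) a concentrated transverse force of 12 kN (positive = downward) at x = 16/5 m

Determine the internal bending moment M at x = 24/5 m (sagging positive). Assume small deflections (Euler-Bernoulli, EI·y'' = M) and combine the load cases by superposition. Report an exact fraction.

M(24/5) = 1033309/30000 kN·m

Load 1 — uniform load w=5 kN/m over full span:
  M_1 = wLx/2 - wL²/12 - wx²/2 = 5·8·(24/5)/2 - 5·8²/12 - 5·(24/5)²/2 = 176/15 kN·m
Load 2 — triangular load w₀=12 kN/m (0→w₀ over full span):
  M_2 = 3w₀Lx/20 - w₀L²/30 - w₀x³/(6L) = 3·12·8·(24/5)/20 - 12·8²/30 - 12·(24/5)³/(6·8) = 1984/125 kN·m
Load 3 — applied couple M₀=7 kN·m at a=6 m (b=L-a=2):
  M_3 = R_Ax - M_A  [x≤a] with R_A=63/64, M_A=35/16 = (63/64)·(24/5) - (35/16) = 203/80 kN·m
Load 4 — point force P=12 kN at a=16/5 m (b=L-a=24/5):
  M_4 = Pa²(a+3b)(L-x)/L³ - Pa²b/L²  [x>a] = 12·(16/5)²·((16/5)+3·(24/5))·(8-(24/5))/8³ - 12·(16/5)²·(24/5)/8² = 2688/625 kN·m
Superposition: M = Σ M_i = 1033309/30000 kN·m ≈ 34.443633 kN·m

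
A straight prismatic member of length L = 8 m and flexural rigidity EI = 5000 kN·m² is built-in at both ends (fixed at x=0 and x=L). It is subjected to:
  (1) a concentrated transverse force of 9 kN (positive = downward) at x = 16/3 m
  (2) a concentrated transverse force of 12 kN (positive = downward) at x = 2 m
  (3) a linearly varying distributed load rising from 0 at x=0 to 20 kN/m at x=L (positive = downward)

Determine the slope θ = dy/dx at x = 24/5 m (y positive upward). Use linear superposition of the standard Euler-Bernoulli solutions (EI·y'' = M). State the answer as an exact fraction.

Load 1 — point force P=9 kN at a=16/3 m (b=L-a=8/3):
  θ_1 = -Pb²x(2aL-(3a+b)x)/(2L³EI)  [x≤a] = -9·(8/3)²·(24/5)·(2·(16/3)·8-(3·(16/3)+(8/3))·(24/5))/(2·8³·5000) = 4/15625 rad
Load 2 — point force P=12 kN at a=2 m (b=L-a=6):
  θ_2 = Pa²(L-x)(2bL-(3b+a)(L-x))/(2L³EI)  [x>a] = 12·2²·(8-(24/5))·(2·6·8-(3·6+2)·(8-(24/5)))/(2·8³·5000) = 3/3125 rad
Load 3 — triangular load w₀=20 kN/m (0→w₀ over full span):
  θ_3 = -w₀(2x(L-x)(L-2x)(x+2L)+x²(L-x)²)/(120LEI) = -20·(2·(24/5)·(8-(24/5))·(8-2·(24/5))·((24/5)+2·8)+(24/5)²·(8-(24/5))²)/(120·8·5000) = 256/78125 rad
Superposition: θ = Σ θ_i = 351/78125 rad ≈ 0.004493 rad

θ(24/5) = 351/78125 rad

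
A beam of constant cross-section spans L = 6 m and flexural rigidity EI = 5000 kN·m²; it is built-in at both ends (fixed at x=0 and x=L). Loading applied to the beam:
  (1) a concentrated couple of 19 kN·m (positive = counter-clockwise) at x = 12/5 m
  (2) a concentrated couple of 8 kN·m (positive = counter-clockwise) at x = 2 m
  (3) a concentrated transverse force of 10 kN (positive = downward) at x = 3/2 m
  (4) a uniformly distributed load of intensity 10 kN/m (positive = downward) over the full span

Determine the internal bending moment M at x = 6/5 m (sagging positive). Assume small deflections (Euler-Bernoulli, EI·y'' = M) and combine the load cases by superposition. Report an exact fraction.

Load 1 — applied couple M₀=19 kN·m at a=12/5 m (b=L-a=18/5):
  M_1 = R_Ax - M_A  [x≤a] with R_A=114/25, M_A=57/25 = (114/25)·(6/5) - (57/25) = 399/125 kN·m
Load 2 — applied couple M₀=8 kN·m at a=2 m (b=L-a=4):
  M_2 = R_Ax - M_A  [x≤a] with R_A=16/9, M_A=0 = (16/9)·(6/5) - 0 = 32/15 kN·m
Load 3 — point force P=10 kN at a=3/2 m (b=L-a=9/2):
  M_3 = Pb²(3a+b)x/L³ - Pab²/L²  [x≤a] = 10·(9/2)²·(3·(3/2)+(9/2))·(6/5)/6³ - 10·(3/2)·(9/2)²/6² = 27/16 kN·m
Load 4 — uniform load w=10 kN/m over full span:
  M_4 = wLx/2 - wL²/12 - wx²/2 = 10·6·(6/5)/2 - 10·6²/12 - 10·(6/5)²/2 = -6/5 kN·m
Superposition: M = Σ M_i = 34877/6000 kN·m ≈ 5.812833 kN·m

M(6/5) = 34877/6000 kN·m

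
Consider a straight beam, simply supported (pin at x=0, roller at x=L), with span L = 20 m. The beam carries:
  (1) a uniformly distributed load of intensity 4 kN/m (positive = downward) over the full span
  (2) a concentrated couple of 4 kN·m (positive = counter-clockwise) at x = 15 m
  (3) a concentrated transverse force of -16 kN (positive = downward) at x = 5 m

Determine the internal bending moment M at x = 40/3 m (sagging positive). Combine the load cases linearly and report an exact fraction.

M(40/3) = 1384/9 kN·m

Load 1 — uniform load w=4 kN/m over full span:
  M_1 = wx(L-x)/2 = 4·(40/3)·(20-(40/3))/2 = 1600/9 kN·m
Load 2 — applied couple M₀=4 kN·m at a=15 m (b=L-a=5):
  M_2 = M₀x/L  [x≤a] = 4·(40/3)/20 = 8/3 kN·m
Load 3 — point force P=-16 kN at a=5 m (b=L-a=15):
  M_3 = Pa(L-x)/L  [x>a] = (-16)·5·(20-(40/3))/20 = -80/3 kN·m
Superposition: M = Σ M_i = 1384/9 kN·m ≈ 153.777778 kN·m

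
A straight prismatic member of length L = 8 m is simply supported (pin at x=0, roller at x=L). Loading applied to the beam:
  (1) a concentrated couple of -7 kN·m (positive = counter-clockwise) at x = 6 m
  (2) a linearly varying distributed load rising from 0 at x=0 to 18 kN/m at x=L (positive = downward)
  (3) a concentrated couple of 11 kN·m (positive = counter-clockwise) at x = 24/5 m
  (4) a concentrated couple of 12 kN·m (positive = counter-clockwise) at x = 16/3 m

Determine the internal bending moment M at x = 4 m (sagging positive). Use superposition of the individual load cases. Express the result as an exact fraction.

M(4) = 80 kN·m

Load 1 — applied couple M₀=-7 kN·m at a=6 m (b=L-a=2):
  M_1 = M₀x/L  [x≤a] = (-7)·4/8 = -7/2 kN·m
Load 2 — triangular load w₀=18 kN/m (0→w₀ over full span):
  M_2 = w₀Lx/6 - w₀x³/(6L) = 18·8·4/6 - 18·4³/(6·8) = 72 kN·m
Load 3 — applied couple M₀=11 kN·m at a=24/5 m (b=L-a=16/5):
  M_3 = M₀x/L  [x≤a] = 11·4/8 = 11/2 kN·m
Load 4 — applied couple M₀=12 kN·m at a=16/3 m (b=L-a=8/3):
  M_4 = M₀x/L  [x≤a] = 12·4/8 = 6 kN·m
Superposition: M = Σ M_i = 80 kN·m ≈ 80.000000 kN·m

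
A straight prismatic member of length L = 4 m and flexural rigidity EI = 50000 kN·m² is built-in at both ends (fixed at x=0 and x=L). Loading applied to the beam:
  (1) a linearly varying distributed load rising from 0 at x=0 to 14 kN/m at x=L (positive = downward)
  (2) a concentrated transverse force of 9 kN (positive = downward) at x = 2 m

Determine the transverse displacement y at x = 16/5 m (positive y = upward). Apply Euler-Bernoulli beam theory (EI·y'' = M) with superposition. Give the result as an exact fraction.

Load 1 — triangular load w₀=14 kN/m (0→w₀ over full span):
  y_1 = -w₀x²(L-x)²(x+2L)/(120LEI) = -14·(16/5)²·(4-(16/5))²·((16/5)+2·4)/(120·4·50000) = -6272/146484375 m
Load 2 — point force P=9 kN at a=2 m (b=L-a=2):
  y_2 = -Pa²(L-x)²(3bL-(3b+a)(L-x))/(6L³EI)  [x>a] = -9·2²·(4-(16/5))²·(3·2·4-(3·2+2)·(4-(16/5)))/(6·4³·50000) = -33/1562500 m
Superposition: y = Σ y_i = -37463/585937500 m ≈ -0.000064 m

y(16/5) = -37463/585937500 m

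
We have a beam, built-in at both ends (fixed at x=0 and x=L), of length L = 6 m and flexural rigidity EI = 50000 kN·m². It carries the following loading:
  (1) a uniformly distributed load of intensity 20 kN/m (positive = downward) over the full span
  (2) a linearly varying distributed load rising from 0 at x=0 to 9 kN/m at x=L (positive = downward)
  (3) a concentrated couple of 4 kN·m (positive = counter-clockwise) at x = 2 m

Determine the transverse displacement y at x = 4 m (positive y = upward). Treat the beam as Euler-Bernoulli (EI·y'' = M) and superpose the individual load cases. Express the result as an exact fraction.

Load 1 — uniform load w=20 kN/m over full span:
  y_1 = -wx²(L-x)²/(24EI) = -20·4²·(6-4)²/(24·50000) = -2/1875 m
Load 2 — triangular load w₀=9 kN/m (0→w₀ over full span):
  y_2 = -w₀x²(L-x)²(x+2L)/(120LEI) = -9·4²·(6-4)²·(4+2·6)/(120·6·50000) = -4/15625 m
Load 3 — applied couple M₀=4 kN·m at a=2 m (b=L-a=4):
  y_3 = (R_Ax³/6 - M_Ax²/2 - M₀(x-a)²/2)/EI  [x>a] with R_A=8/9, M_A=0 = ((8/9)·4³/6 - 0·4²/2 - 4·(4-2)²/2)/50000 = 1/33750 m
Superposition: y = Σ y_i = -1091/843750 m ≈ -0.001293 m

y(4) = -1091/843750 m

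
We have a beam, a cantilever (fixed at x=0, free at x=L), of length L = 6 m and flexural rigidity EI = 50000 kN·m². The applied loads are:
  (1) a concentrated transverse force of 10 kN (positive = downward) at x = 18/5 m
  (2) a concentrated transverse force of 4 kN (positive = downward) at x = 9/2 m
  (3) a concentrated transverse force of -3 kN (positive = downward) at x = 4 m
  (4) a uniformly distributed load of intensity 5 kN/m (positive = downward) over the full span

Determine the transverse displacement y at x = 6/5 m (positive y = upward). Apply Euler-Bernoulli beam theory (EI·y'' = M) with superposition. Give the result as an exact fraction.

Load 1 — point force P=10 kN at a=18/5 m (b=L-a=12/5):
  y_1 = -Px²(3a-x)/(6EI)  [x≤a] = -10·(6/5)²·(3·(18/5)-(6/5))/(6·50000) = -36/78125 m
Load 2 — point force P=4 kN at a=9/2 m (b=L-a=3/2):
  y_2 = -Px²(3a-x)/(6EI)  [x≤a] = -4·(6/5)²·(3·(9/2)-(6/5))/(6·50000) = -369/1562500 m
Load 3 — point force P=-3 kN at a=4 m (b=L-a=2):
  y_3 = -Px²(3a-x)/(6EI)  [x≤a] = -(-3)·(6/5)²·(3·4-(6/5))/(6·50000) = 243/1562500 m
Load 4 — uniform load w=5 kN/m over full span:
  y_4 = -wx²(x²-4Lx+6L²)/(24EI) = -5·(6/5)²·((6/5)²-4·6·(6/5)+6·6²)/(24·50000) = -3537/3125000 m
Superposition: y = Σ y_i = -5229/3125000 m ≈ -0.001673 m

y(6/5) = -5229/3125000 m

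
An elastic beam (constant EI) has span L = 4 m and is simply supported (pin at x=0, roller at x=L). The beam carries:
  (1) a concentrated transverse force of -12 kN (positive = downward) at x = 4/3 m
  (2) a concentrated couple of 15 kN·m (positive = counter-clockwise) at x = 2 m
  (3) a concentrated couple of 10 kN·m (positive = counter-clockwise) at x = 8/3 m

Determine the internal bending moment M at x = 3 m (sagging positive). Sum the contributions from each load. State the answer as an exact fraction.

Load 1 — point force P=-12 kN at a=4/3 m (b=L-a=8/3):
  M_1 = Pa(L-x)/L  [x>a] = (-12)·(4/3)·(4-3)/4 = -4 kN·m
Load 2 — applied couple M₀=15 kN·m at a=2 m (b=L-a=2):
  M_2 = M₀x/L - M₀  [x>a] = 15·3/4 - 15 = -15/4 kN·m
Load 3 — applied couple M₀=10 kN·m at a=8/3 m (b=L-a=4/3):
  M_3 = M₀x/L - M₀  [x>a] = 10·3/4 - 10 = -5/2 kN·m
Superposition: M = Σ M_i = -41/4 kN·m ≈ -10.250000 kN·m

M(3) = -41/4 kN·m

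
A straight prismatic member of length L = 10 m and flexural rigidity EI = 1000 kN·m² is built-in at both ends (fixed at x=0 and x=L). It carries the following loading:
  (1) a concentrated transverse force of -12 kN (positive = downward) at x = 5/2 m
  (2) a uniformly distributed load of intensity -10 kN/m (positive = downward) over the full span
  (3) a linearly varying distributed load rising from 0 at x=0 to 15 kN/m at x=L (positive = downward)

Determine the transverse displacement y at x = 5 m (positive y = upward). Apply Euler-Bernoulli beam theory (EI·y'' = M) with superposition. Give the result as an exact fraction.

Load 1 — point force P=-12 kN at a=5/2 m (b=L-a=15/2):
  y_1 = -Pa²(L-x)²(3bL-(3b+a)(L-x))/(6L³EI)  [x>a] = -(-12)·(5/2)²·(10-5)²·(3·(15/2)·10-(3·(15/2)+(5/2))·(10-5))/(6·10³·1000) = 1/32 m
Load 2 — uniform load w=-10 kN/m over full span:
  y_2 = -wx²(L-x)²/(24EI) = -(-10)·5²·(10-5)²/(24·1000) = 25/96 m
Load 3 — triangular load w₀=15 kN/m (0→w₀ over full span):
  y_3 = -w₀x²(L-x)²(x+2L)/(120LEI) = -15·5²·(10-5)²·(5+2·10)/(120·10·1000) = -25/128 m
Superposition: y = Σ y_i = 37/384 m ≈ 0.096354 m

y(5) = 37/384 m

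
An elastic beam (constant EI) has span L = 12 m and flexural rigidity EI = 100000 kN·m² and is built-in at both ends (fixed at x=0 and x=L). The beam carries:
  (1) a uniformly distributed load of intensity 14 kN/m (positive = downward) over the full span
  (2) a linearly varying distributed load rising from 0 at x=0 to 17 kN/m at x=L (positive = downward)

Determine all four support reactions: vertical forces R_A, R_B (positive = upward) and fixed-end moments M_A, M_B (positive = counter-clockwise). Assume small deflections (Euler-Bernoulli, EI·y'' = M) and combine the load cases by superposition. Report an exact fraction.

Load 1 — uniform load w=14 kN/m over full span:
  R_A = wL/2 = 14·12/2 = 84 kN
  M_A = wL²/12 = 14·12²/12 = 168 kN·m
  R_B = wL/2 = 14·12/2 = 84 kN
  M_B = -wL²/12 = -14·12²/12 = -168 kN·m
Load 2 — triangular load w₀=17 kN/m (0→w₀ over full span):
  R_A = 3w₀L/20 = 3·17·12/20 = 153/5 kN
  M_A = w₀L²/30 = 17·12²/30 = 408/5 kN·m
  R_B = 7w₀L/20 = 7·17·12/20 = 357/5 kN
  M_B = -w₀L²/20 = -17·12²/20 = -612/5 kN·m
Superposition: R_A = 573/5 kN, M_A = 1248/5 kN·m, R_B = 777/5 kN, M_B = -1452/5 kN·m

R_A = 573/5 kN, M_A = 1248/5 kN·m, R_B = 777/5 kN, M_B = -1452/5 kN·m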